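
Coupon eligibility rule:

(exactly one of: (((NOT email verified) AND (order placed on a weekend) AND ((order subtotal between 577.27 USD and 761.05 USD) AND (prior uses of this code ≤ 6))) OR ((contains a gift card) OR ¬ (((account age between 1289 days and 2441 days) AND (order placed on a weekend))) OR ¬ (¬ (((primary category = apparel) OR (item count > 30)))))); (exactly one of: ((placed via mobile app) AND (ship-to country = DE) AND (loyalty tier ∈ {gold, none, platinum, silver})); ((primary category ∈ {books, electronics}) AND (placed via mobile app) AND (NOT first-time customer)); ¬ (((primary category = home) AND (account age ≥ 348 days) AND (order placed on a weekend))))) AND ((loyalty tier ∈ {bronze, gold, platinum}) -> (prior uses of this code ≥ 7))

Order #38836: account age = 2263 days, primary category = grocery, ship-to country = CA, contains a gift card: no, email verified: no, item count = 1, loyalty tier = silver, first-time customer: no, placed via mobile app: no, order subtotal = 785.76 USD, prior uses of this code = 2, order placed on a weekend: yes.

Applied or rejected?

Atomic conditions:
  NOT email verified: no → true
  order placed on a weekend: yes → true
  order subtotal between 577.27 USD and 761.05 USD: 785.76 in [577.27, 761.05] is false
  prior uses of this code ≤ 6: 2 ≤ 6 is true
  contains a gift card: no → false
  account age between 1289 days and 2441 days: 2263 in [1289, 2441] is true
  primary category = apparel: grocery == apparel is false
  item count > 30: 1 > 30 is false
  placed via mobile app: no → false
  ship-to country = DE: CA == DE is false
  loyalty tier ∈ {gold, none, platinum, silver}: silver is in the set → true
  primary category ∈ {books, electronics}: grocery is not in the set → false
  NOT first-time customer: no → true
  primary category = home: grocery == home is false
  account age ≥ 348 days: 2263 ≥ 348 is true
  loyalty tier ∈ {bronze, gold, platinum}: silver is not in the set → false
  prior uses of this code ≥ 7: 2 ≥ 7 is false
Combine:
[1.1.1.3] false AND true = false
[1.1.1] true AND true AND false = false
[1.1.2.2.1] true AND true = true
[1.1.2.2] NOT true = false
[1.1.2.3.1.1] false OR false = false
[1.1.2.3.1] NOT false = true
[1.1.2.3] NOT true = false
[1.1.2] false OR false OR false = false
[1.1] false OR false = false
[1.2.1] false AND false AND true = false
[1.2.2] false AND false AND true = false
[1.2.3.1] false AND true AND true = false
[1.2.3] NOT false = true
[1.2] exactly-one(false, false, true) = true
[1] exactly-one(false, true) = true
[2] false → false (antecedent false ⇒ implication holds) = true
[root] true AND true = true
Overall: true → applied

Applied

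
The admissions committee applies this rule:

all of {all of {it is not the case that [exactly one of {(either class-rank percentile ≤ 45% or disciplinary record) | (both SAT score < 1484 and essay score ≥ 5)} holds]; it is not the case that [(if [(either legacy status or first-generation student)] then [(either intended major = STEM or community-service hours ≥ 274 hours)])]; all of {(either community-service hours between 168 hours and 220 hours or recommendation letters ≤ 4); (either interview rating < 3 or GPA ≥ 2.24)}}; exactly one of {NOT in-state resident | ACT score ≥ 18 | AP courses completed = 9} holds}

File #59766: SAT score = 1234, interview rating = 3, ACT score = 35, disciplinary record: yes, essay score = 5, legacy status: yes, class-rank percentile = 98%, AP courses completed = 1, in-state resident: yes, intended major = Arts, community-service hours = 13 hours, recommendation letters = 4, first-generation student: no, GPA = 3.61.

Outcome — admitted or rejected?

Admitted

Atomic conditions:
  class-rank percentile ≤ 45%: 98 ≤ 45 is false
  disciplinary record: yes → true
  SAT score < 1484: 1234 < 1484 is true
  essay score ≥ 5: 5 ≥ 5 is true
  legacy status: yes → true
  first-generation student: no → false
  intended major = STEM: Arts == STEM is false
  community-service hours ≥ 274 hours: 13 ≥ 274 is false
  community-service hours between 168 hours and 220 hours: 13 in [168, 220] is false
  recommendation letters ≤ 4: 4 ≤ 4 is true
  interview rating < 3: 3 < 3 is false
  GPA ≥ 2.24: 3.61 ≥ 2.24 is true
  NOT in-state resident: yes → false
  ACT score ≥ 18: 35 ≥ 18 is true
  AP courses completed = 9: 1 == 9 is false
Combine:
[1.1.1.1] false OR true = true
[1.1.1.2] true AND true = true
[1.1.1] exactly-one(true, true) = false
[1.1] NOT false = true
[1.2.1.1] true OR false = true
[1.2.1.2] false OR false = false
[1.2.1] true → false = false
[1.2] NOT false = true
[1.3.1] false OR true = true
[1.3.2] false OR true = true
[1.3] true AND true = true
[1] true AND true AND true = true
[2] exactly-one(false, true, false) = true
[root] true AND true = true
Overall: true → admitted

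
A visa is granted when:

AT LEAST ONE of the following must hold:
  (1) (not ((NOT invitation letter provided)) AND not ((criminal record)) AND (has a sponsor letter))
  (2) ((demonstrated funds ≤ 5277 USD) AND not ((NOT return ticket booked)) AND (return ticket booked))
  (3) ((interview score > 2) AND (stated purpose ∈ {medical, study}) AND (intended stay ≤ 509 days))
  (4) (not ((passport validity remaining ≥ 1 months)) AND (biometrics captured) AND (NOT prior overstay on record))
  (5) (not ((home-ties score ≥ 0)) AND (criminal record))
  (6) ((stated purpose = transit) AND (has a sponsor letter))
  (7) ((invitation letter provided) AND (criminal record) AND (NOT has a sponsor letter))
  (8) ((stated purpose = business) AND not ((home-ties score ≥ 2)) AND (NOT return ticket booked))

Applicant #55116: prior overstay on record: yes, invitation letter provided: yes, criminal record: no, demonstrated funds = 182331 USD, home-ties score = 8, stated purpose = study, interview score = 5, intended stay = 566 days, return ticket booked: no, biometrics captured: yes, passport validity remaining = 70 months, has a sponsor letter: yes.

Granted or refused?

Atomic conditions:
  NOT invitation letter provided: yes → false
  criminal record: no → false
  has a sponsor letter: yes → true
  demonstrated funds ≤ 5277 USD: 182331 ≤ 5277 is false
  NOT return ticket booked: no → true
  return ticket booked: no → false
  interview score > 2: 5 > 2 is true
  stated purpose ∈ {medical, study}: study is in the set → true
  intended stay ≤ 509 days: 566 ≤ 509 is false
  passport validity remaining ≥ 1 months: 70 ≥ 1 is true
  biometrics captured: yes → true
  NOT prior overstay on record: yes → false
  home-ties score ≥ 0: 8 ≥ 0 is true
  stated purpose = transit: study == transit is false
  invitation letter provided: yes → true
  NOT has a sponsor letter: yes → false
  stated purpose = business: study == business is false
  home-ties score ≥ 2: 8 ≥ 2 is true
Combine:
[1.1] NOT false = true
[1.2] NOT false = true
[1] true AND true AND true = true
[2.2] NOT true = false
[2] false AND false AND false = false
[3] true AND true AND false = false
[4.1] NOT true = false
[4] false AND true AND false = false
[5.1] NOT true = false
[5] false AND false = false
[6] false AND true = false
[7] true AND false AND false = false
[8.2] NOT true = false
[8] false AND false AND true = false
[root] true OR false OR false OR false OR false OR false OR false OR false = true
Overall: true → granted

Granted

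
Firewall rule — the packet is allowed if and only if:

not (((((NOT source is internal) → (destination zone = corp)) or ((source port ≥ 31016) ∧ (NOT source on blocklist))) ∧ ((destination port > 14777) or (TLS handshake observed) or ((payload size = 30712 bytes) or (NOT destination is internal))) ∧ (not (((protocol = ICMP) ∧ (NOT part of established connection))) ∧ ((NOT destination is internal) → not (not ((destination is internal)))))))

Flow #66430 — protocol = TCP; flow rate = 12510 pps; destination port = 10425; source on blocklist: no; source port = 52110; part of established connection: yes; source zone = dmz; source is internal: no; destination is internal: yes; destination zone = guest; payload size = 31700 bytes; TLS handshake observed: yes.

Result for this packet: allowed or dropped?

Atomic conditions:
  NOT source is internal: no → true
  destination zone = corp: guest == corp is false
  source port ≥ 31016: 52110 ≥ 31016 is true
  NOT source on blocklist: no → true
  destination port > 14777: 10425 > 14777 is false
  TLS handshake observed: yes → true
  payload size = 30712 bytes: 31700 == 30712 is false
  NOT destination is internal: yes → false
  protocol = ICMP: TCP == ICMP is false
  NOT part of established connection: yes → false
  destination is internal: yes → true
Combine:
[1.1.1] true → false = false
[1.1.2] true AND true = true
[1.1] false OR true = true
[1.2.3] false OR false = false
[1.2] false OR true OR false = true
[1.3.1.1] false AND false = false
[1.3.1] NOT false = true
[1.3.2.2.1] NOT true = false
[1.3.2.2] NOT false = true
[1.3.2] false → true (antecedent false ⇒ implication holds) = true
[1.3] true AND true = true
[1] true AND true AND true = true
[root] NOT true = false
Overall: false → dropped

Dropped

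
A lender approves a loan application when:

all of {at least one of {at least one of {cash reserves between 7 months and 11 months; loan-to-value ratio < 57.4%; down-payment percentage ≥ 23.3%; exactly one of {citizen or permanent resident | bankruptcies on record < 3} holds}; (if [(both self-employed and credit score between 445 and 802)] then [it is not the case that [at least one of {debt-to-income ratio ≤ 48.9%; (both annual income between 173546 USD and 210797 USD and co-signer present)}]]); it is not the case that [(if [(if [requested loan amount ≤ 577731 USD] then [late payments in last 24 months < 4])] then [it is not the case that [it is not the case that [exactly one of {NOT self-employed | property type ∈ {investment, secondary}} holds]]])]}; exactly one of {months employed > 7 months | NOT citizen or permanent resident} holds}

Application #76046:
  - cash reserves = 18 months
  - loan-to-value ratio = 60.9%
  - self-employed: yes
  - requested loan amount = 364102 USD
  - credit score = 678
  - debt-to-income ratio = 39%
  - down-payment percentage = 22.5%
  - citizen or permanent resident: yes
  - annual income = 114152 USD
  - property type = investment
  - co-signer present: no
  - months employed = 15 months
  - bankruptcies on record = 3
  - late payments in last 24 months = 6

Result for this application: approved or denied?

Atomic conditions:
  cash reserves between 7 months and 11 months: 18 in [7, 11] is false
  loan-to-value ratio < 57.4%: 60.9 < 57.4 is false
  down-payment percentage ≥ 23.3%: 22.5 ≥ 23.3 is false
  citizen or permanent resident: yes → true
  bankruptcies on record < 3: 3 < 3 is false
  self-employed: yes → true
  credit score between 445 and 802: 678 in [445, 802] is true
  debt-to-income ratio ≤ 48.9%: 39 ≤ 48.9 is true
  annual income between 173546 USD and 210797 USD: 114152 in [173546, 210797] is false
  co-signer present: no → false
  requested loan amount ≤ 577731 USD: 364102 ≤ 577731 is true
  late payments in last 24 months < 4: 6 < 4 is false
  NOT self-employed: yes → false
  property type ∈ {investment, secondary}: investment is in the set → true
  months employed > 7 months: 15 > 7 is true
  NOT citizen or permanent resident: yes → false
Combine:
[1.1.4] exactly-one(true, false) = true
[1.1] false OR false OR false OR true = true
[1.2.1] true AND true = true
[1.2.2.1.2] false AND false = false
[1.2.2.1] true OR false = true
[1.2.2] NOT true = false
[1.2] true → false = false
[1.3.1.1] true → false = false
[1.3.1.2.1.1] exactly-one(false, true) = true
[1.3.1.2.1] NOT true = false
[1.3.1.2] NOT false = true
[1.3.1] false → true (antecedent false ⇒ implication holds) = true
[1.3] NOT true = false
[1] true OR false OR false = true
[2] exactly-one(true, false) = true
[root] true AND true = true
Overall: true → approved

Approved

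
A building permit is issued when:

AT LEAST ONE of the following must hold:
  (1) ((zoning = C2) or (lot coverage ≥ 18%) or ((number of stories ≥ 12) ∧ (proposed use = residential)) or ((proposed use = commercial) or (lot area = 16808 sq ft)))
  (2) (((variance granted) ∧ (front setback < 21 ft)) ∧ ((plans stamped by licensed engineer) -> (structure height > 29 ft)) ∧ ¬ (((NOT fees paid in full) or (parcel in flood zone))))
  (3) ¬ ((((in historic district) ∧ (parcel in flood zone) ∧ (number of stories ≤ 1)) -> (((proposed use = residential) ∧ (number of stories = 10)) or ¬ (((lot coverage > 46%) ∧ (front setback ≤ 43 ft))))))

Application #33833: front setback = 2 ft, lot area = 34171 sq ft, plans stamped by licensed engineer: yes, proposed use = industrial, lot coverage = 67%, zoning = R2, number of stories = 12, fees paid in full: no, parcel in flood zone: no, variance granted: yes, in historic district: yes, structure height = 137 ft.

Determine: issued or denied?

Issued

Atomic conditions:
  zoning = C2: R2 == C2 is false
  lot coverage ≥ 18%: 67 ≥ 18 is true
  number of stories ≥ 12: 12 ≥ 12 is true
  proposed use = residential: industrial == residential is false
  proposed use = commercial: industrial == commercial is false
  lot area = 16808 sq ft: 34171 == 16808 is false
  variance granted: yes → true
  front setback < 21 ft: 2 < 21 is true
  plans stamped by licensed engineer: yes → true
  structure height > 29 ft: 137 > 29 is true
  NOT fees paid in full: no → true
  parcel in flood zone: no → false
  in historic district: yes → true
  number of stories ≤ 1: 12 ≤ 1 is false
  number of stories = 10: 12 == 10 is false
  lot coverage > 46%: 67 > 46 is true
  front setback ≤ 43 ft: 2 ≤ 43 is true
Combine:
[1.3] true AND false = false
[1.4] false OR false = false
[1] false OR true OR false OR false = true
[2.1] true AND true = true
[2.2] true → true = true
[2.3.1] true OR false = true
[2.3] NOT true = false
[2] true AND true AND false = false
[3.1.1] true AND false AND false = false
[3.1.2.1] false AND false = false
[3.1.2.2.1] true AND true = true
[3.1.2.2] NOT true = false
[3.1.2] false OR false = false
[3.1] false → false (antecedent false ⇒ implication holds) = true
[3] NOT true = false
[root] true OR false OR false = true
Overall: true → issued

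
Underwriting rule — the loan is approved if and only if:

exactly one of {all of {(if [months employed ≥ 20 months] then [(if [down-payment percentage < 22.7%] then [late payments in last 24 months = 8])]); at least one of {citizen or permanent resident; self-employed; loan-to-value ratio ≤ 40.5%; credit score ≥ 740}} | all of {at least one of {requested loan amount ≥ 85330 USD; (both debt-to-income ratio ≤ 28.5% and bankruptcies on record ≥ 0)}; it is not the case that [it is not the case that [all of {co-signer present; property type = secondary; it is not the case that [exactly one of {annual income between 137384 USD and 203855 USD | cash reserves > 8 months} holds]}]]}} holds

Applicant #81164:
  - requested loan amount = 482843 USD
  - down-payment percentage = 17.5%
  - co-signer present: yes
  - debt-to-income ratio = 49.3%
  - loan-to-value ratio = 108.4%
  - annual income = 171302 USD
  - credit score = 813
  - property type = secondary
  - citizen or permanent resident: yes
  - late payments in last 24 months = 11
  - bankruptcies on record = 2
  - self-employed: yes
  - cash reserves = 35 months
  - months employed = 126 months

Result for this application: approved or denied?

Atomic conditions:
  months employed ≥ 20 months: 126 ≥ 20 is true
  down-payment percentage < 22.7%: 17.5 < 22.7 is true
  late payments in last 24 months = 8: 11 == 8 is false
  citizen or permanent resident: yes → true
  self-employed: yes → true
  loan-to-value ratio ≤ 40.5%: 108.4 ≤ 40.5 is false
  credit score ≥ 740: 813 ≥ 740 is true
  requested loan amount ≥ 85330 USD: 482843 ≥ 85330 is true
  debt-to-income ratio ≤ 28.5%: 49.3 ≤ 28.5 is false
  bankruptcies on record ≥ 0: 2 ≥ 0 is true
  co-signer present: yes → true
  property type = secondary: secondary == secondary is true
  annual income between 137384 USD and 203855 USD: 171302 in [137384, 203855] is true
  cash reserves > 8 months: 35 > 8 is true
Combine:
[1.1.2] true → false = false
[1.1] true → false = false
[1.2] true OR true OR false OR true = true
[1] false AND true = false
[2.1.2] false AND true = false
[2.1] true OR false = true
[2.2.1.1.3.1] exactly-one(true, true) = false
[2.2.1.1.3] NOT false = true
[2.2.1.1] true AND true AND true = true
[2.2.1] NOT true = false
[2.2] NOT false = true
[2] true AND true = true
[root] exactly-one(false, true) = true
Overall: true → approved

Approved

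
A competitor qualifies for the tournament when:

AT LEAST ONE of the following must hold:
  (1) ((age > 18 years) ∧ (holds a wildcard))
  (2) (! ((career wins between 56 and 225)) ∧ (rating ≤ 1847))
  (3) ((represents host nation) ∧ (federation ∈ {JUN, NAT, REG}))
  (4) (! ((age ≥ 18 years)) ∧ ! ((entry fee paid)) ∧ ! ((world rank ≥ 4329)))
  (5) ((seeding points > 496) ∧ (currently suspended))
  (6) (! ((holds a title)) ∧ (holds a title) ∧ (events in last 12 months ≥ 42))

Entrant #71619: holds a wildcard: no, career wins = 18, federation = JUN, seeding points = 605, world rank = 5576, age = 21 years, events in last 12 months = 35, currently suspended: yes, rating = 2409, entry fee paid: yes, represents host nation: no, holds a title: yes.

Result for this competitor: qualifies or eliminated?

Qualifies

Atomic conditions:
  age > 18 years: 21 > 18 is true
  holds a wildcard: no → false
  career wins between 56 and 225: 18 in [56, 225] is false
  rating ≤ 1847: 2409 ≤ 1847 is false
  represents host nation: no → false
  federation ∈ {JUN, NAT, REG}: JUN is in the set → true
  age ≥ 18 years: 21 ≥ 18 is true
  entry fee paid: yes → true
  world rank ≥ 4329: 5576 ≥ 4329 is true
  seeding points > 496: 605 > 496 is true
  currently suspended: yes → true
  holds a title: yes → true
  events in last 12 months ≥ 42: 35 ≥ 42 is false
Combine:
[1] true AND false = false
[2.1] NOT false = true
[2] true AND false = false
[3] false AND true = false
[4.1] NOT true = false
[4.2] NOT true = false
[4.3] NOT true = false
[4] false AND false AND false = false
[5] true AND true = true
[6.1] NOT true = false
[6] false AND true AND false = false
[root] false OR false OR false OR false OR true OR false = true
Overall: true → qualifies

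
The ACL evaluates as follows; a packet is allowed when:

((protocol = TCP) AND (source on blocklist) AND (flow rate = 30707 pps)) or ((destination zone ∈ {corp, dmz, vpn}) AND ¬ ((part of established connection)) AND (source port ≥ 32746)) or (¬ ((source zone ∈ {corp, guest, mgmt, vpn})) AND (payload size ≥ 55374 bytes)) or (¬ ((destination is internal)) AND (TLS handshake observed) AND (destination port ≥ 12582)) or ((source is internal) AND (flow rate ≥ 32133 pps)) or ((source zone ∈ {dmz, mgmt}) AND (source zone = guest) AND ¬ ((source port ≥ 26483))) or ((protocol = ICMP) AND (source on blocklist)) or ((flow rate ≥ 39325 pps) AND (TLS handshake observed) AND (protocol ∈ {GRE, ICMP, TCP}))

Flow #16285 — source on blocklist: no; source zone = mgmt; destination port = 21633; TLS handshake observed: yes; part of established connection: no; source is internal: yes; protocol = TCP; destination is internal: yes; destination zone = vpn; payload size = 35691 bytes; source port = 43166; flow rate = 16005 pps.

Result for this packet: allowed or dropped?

Allowed

Atomic conditions:
  protocol = TCP: TCP == TCP is true
  source on blocklist: no → false
  flow rate = 30707 pps: 16005 == 30707 is false
  destination zone ∈ {corp, dmz, vpn}: vpn is in the set → true
  part of established connection: no → false
  source port ≥ 32746: 43166 ≥ 32746 is true
  source zone ∈ {corp, guest, mgmt, vpn}: mgmt is in the set → true
  payload size ≥ 55374 bytes: 35691 ≥ 55374 is false
  destination is internal: yes → true
  TLS handshake observed: yes → true
  destination port ≥ 12582: 21633 ≥ 12582 is true
  source is internal: yes → true
  flow rate ≥ 32133 pps: 16005 ≥ 32133 is false
  source zone ∈ {dmz, mgmt}: mgmt is in the set → true
  source zone = guest: mgmt == guest is false
  source port ≥ 26483: 43166 ≥ 26483 is true
  protocol = ICMP: TCP == ICMP is false
  flow rate ≥ 39325 pps: 16005 ≥ 39325 is false
  protocol ∈ {GRE, ICMP, TCP}: TCP is in the set → true
Combine:
[1] true AND false AND false = false
[2.2] NOT false = true
[2] true AND true AND true = true
[3.1] NOT true = false
[3] false AND false = false
[4.1] NOT true = false
[4] false AND true AND true = false
[5] true AND false = false
[6.3] NOT true = false
[6] true AND false AND false = false
[7] false AND false = false
[8] false AND true AND true = false
[root] false OR true OR false OR false OR false OR false OR false OR false = true
Overall: true → allowed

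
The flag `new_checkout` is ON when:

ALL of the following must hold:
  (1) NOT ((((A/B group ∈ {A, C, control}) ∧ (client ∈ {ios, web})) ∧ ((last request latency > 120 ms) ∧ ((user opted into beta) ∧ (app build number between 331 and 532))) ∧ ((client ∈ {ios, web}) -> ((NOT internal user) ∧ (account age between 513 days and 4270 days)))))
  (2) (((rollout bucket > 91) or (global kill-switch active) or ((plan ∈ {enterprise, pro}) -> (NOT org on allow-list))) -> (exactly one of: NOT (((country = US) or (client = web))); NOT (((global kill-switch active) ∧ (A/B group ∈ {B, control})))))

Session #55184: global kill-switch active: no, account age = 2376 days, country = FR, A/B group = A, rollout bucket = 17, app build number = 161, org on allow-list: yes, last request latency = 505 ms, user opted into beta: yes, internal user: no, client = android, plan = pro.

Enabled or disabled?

Atomic conditions:
  A/B group ∈ {A, C, control}: A is in the set → true
  client ∈ {ios, web}: android is not in the set → false
  last request latency > 120 ms: 505 > 120 is true
  user opted into beta: yes → true
  app build number between 331 and 532: 161 in [331, 532] is false
  NOT internal user: no → true
  account age between 513 days and 4270 days: 2376 in [513, 4270] is true
  rollout bucket > 91: 17 > 91 is false
  global kill-switch active: no → false
  plan ∈ {enterprise, pro}: pro is in the set → true
  NOT org on allow-list: yes → false
  country = US: FR == US is false
  client = web: android == web is false
  A/B group ∈ {B, control}: A is not in the set → false
Combine:
[1.1.1] true AND false = false
[1.1.2.2] true AND false = false
[1.1.2] true AND false = false
[1.1.3.2] true AND true = true
[1.1.3] false → true (antecedent false ⇒ implication holds) = true
[1.1] false AND false AND true = false
[1] NOT false = true
[2.1.3] true → false = false
[2.1] false OR false OR false = false
[2.2.1.1] false OR false = false
[2.2.1] NOT false = true
[2.2.2.1] false AND false = false
[2.2.2] NOT false = true
[2.2] exactly-one(true, true) = false
[2] false → false (antecedent false ⇒ implication holds) = true
[root] true AND true = true
Overall: true → enabled

Enabled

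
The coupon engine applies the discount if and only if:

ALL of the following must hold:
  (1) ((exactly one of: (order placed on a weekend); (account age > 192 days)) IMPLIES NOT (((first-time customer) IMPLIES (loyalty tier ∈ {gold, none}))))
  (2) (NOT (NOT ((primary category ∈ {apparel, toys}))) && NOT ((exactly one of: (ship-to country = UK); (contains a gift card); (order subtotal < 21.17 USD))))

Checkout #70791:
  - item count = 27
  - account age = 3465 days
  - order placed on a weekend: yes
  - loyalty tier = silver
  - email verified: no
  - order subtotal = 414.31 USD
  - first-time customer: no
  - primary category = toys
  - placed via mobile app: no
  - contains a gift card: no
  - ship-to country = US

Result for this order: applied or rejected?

Atomic conditions:
  order placed on a weekend: yes → true
  account age > 192 days: 3465 > 192 is true
  first-time customer: no → false
  loyalty tier ∈ {gold, none}: silver is not in the set → false
  primary category ∈ {apparel, toys}: toys is in the set → true
  ship-to country = UK: US == UK is false
  contains a gift card: no → false
  order subtotal < 21.17 USD: 414.31 < 21.17 is false
Combine:
[1.1] exactly-one(true, true) = false
[1.2.1] false → false (antecedent false ⇒ implication holds) = true
[1.2] NOT true = false
[1] false → false (antecedent false ⇒ implication holds) = true
[2.1.1] NOT true = false
[2.1] NOT false = true
[2.2.1] exactly-one(false, false, false) = false
[2.2] NOT false = true
[2] true AND true = true
[root] true AND true = true
Overall: true → applied

Applied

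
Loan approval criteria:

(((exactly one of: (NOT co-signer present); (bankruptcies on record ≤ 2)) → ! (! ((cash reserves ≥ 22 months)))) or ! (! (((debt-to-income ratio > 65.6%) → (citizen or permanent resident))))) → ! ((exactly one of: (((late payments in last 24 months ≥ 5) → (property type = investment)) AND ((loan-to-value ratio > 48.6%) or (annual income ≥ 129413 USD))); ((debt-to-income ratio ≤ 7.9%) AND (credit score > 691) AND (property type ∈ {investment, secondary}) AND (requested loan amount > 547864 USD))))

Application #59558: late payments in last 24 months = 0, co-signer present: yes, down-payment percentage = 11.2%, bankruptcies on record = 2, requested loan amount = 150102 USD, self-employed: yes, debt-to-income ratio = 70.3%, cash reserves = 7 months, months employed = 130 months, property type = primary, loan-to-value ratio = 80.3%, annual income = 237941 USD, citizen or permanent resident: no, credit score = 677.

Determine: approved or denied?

Approved

Atomic conditions:
  NOT co-signer present: yes → false
  bankruptcies on record ≤ 2: 2 ≤ 2 is true
  cash reserves ≥ 22 months: 7 ≥ 22 is false
  debt-to-income ratio > 65.6%: 70.3 > 65.6 is true
  citizen or permanent resident: no → false
  late payments in last 24 months ≥ 5: 0 ≥ 5 is false
  property type = investment: primary == investment is false
  loan-to-value ratio > 48.6%: 80.3 > 48.6 is true
  annual income ≥ 129413 USD: 237941 ≥ 129413 is true
  debt-to-income ratio ≤ 7.9%: 70.3 ≤ 7.9 is false
  credit score > 691: 677 > 691 is false
  property type ∈ {investment, secondary}: primary is not in the set → false
  requested loan amount > 547864 USD: 150102 > 547864 is false
Combine:
[1.1.1] exactly-one(false, true) = true
[1.1.2.1] NOT false = true
[1.1.2] NOT true = false
[1.1] true → false = false
[1.2.1.1] true → false = false
[1.2.1] NOT false = true
[1.2] NOT true = false
[1] false OR false = false
[2.1.1.1] false → false (antecedent false ⇒ implication holds) = true
[2.1.1.2] true OR true = true
[2.1.1] true AND true = true
[2.1.2] false AND false AND false AND false = false
[2.1] exactly-one(true, false) = true
[2] NOT true = false
[root] false → false (antecedent false ⇒ implication holds) = true
Overall: true → approved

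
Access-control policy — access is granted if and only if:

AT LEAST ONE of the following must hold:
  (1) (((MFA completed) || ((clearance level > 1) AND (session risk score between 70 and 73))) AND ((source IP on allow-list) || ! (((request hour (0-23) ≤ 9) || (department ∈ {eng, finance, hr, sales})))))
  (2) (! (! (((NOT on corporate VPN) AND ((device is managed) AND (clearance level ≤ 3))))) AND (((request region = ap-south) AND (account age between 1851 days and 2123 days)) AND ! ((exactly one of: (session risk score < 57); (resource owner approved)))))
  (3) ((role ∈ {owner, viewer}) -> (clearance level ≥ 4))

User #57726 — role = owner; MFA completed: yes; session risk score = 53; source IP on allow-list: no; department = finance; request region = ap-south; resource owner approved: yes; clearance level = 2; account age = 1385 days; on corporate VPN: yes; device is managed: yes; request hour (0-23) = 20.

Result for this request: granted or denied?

Atomic conditions:
  MFA completed: yes → true
  clearance level > 1: 2 > 1 is true
  session risk score between 70 and 73: 53 in [70, 73] is false
  source IP on allow-list: no → false
  request hour (0-23) ≤ 9: 20 ≤ 9 is false
  department ∈ {eng, finance, hr, sales}: finance is in the set → true
  NOT on corporate VPN: yes → false
  device is managed: yes → true
  clearance level ≤ 3: 2 ≤ 3 is true
  request region = ap-south: ap-south == ap-south is true
  account age between 1851 days and 2123 days: 1385 in [1851, 2123] is false
  session risk score < 57: 53 < 57 is true
  resource owner approved: yes → true
  role ∈ {owner, viewer}: owner is in the set → true
  clearance level ≥ 4: 2 ≥ 4 is false
Combine:
[1.1.2] true AND false = false
[1.1] true OR false = true
[1.2.2.1] false OR true = true
[1.2.2] NOT true = false
[1.2] false OR false = false
[1] true AND false = false
[2.1.1.1.2] true AND true = true
[2.1.1.1] false AND true = false
[2.1.1] NOT false = true
[2.1] NOT true = false
[2.2.1] true AND false = false
[2.2.2.1] exactly-one(true, true) = false
[2.2.2] NOT false = true
[2.2] false AND true = false
[2] false AND false = false
[3] true → false = false
[root] false OR false OR false = false
Overall: false → denied

Denied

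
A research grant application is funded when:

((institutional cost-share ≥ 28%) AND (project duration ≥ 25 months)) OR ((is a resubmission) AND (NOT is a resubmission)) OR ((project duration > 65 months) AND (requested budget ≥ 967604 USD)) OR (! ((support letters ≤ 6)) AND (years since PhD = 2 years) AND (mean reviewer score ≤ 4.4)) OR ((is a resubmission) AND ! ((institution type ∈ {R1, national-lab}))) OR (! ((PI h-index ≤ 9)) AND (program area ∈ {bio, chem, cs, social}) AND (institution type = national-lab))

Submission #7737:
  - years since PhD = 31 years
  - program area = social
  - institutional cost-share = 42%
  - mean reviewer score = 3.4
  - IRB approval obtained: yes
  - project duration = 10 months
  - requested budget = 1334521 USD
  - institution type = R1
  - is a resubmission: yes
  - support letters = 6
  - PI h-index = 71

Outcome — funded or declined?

Declined

Atomic conditions:
  institutional cost-share ≥ 28%: 42 ≥ 28 is true
  project duration ≥ 25 months: 10 ≥ 25 is false
  is a resubmission: yes → true
  NOT is a resubmission: yes → false
  project duration > 65 months: 10 > 65 is false
  requested budget ≥ 967604 USD: 1334521 ≥ 967604 is true
  support letters ≤ 6: 6 ≤ 6 is true
  years since PhD = 2 years: 31 == 2 is false
  mean reviewer score ≤ 4.4: 3.4 ≤ 4.4 is true
  institution type ∈ {R1, national-lab}: R1 is in the set → true
  PI h-index ≤ 9: 71 ≤ 9 is false
  program area ∈ {bio, chem, cs, social}: social is in the set → true
  institution type = national-lab: R1 == national-lab is false
Combine:
[1] true AND false = false
[2] true AND false = false
[3] false AND true = false
[4.1] NOT true = false
[4] false AND false AND true = false
[5.2] NOT true = false
[5] true AND false = false
[6.1] NOT false = true
[6] true AND true AND false = false
[root] false OR false OR false OR false OR false OR false = false
Overall: false → declined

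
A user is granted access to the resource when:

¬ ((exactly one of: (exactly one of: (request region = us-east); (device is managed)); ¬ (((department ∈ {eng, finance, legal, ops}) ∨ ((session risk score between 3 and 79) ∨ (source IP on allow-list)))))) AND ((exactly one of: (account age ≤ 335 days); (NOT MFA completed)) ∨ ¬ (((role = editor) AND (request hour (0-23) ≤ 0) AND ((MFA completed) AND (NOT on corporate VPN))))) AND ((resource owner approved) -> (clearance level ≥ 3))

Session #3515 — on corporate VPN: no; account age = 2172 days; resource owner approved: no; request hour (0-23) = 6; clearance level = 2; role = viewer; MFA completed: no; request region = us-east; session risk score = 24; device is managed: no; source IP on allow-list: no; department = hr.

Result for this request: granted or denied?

Atomic conditions:
  request region = us-east: us-east == us-east is true
  device is managed: no → false
  department ∈ {eng, finance, legal, ops}: hr is not in the set → false
  session risk score between 3 and 79: 24 in [3, 79] is true
  source IP on allow-list: no → false
  account age ≤ 335 days: 2172 ≤ 335 is false
  NOT MFA completed: no → true
  role = editor: viewer == editor is false
  request hour (0-23) ≤ 0: 6 ≤ 0 is false
  MFA completed: no → false
  NOT on corporate VPN: no → true
  resource owner approved: no → false
  clearance level ≥ 3: 2 ≥ 3 is false
Combine:
[1.1.1] exactly-one(true, false) = true
[1.1.2.1.2] true OR false = true
[1.1.2.1] false OR true = true
[1.1.2] NOT true = false
[1.1] exactly-one(true, false) = true
[1] NOT true = false
[2.1] exactly-one(false, true) = true
[2.2.1.3] false AND true = false
[2.2.1] false AND false AND false = false
[2.2] NOT false = true
[2] true OR true = true
[3] false → false (antecedent false ⇒ implication holds) = true
[root] false AND true AND true = false
Overall: false → denied

Denied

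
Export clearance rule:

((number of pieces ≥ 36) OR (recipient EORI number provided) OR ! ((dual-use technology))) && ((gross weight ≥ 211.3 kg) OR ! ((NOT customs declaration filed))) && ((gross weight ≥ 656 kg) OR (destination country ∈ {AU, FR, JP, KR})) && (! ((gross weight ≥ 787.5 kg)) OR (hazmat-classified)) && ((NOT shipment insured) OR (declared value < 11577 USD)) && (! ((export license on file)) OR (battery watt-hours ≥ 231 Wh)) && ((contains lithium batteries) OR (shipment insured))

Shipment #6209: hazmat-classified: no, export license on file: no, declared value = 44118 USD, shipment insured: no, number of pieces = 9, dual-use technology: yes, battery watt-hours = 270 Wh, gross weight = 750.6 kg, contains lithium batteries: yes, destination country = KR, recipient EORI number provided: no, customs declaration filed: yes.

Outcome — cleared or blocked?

Atomic conditions:
  number of pieces ≥ 36: 9 ≥ 36 is false
  recipient EORI number provided: no → false
  dual-use technology: yes → true
  gross weight ≥ 211.3 kg: 750.6 ≥ 211.3 is true
  NOT customs declaration filed: yes → false
  gross weight ≥ 656 kg: 750.6 ≥ 656 is true
  destination country ∈ {AU, FR, JP, KR}: KR is in the set → true
  gross weight ≥ 787.5 kg: 750.6 ≥ 787.5 is false
  hazmat-classified: no → false
  NOT shipment insured: no → true
  declared value < 11577 USD: 44118 < 11577 is false
  export license on file: no → false
  battery watt-hours ≥ 231 Wh: 270 ≥ 231 is true
  contains lithium batteries: yes → true
  shipment insured: no → false
Combine:
[1.3] NOT true = false
[1] false OR false OR false = false
[2.2] NOT false = true
[2] true OR true = true
[3] true OR true = true
[4.1] NOT false = true
[4] true OR false = true
[5] true OR false = true
[6.1] NOT false = true
[6] true OR true = true
[7] true OR false = true
[root] false AND true AND true AND true AND true AND true AND true = false
Overall: false → blocked

Blocked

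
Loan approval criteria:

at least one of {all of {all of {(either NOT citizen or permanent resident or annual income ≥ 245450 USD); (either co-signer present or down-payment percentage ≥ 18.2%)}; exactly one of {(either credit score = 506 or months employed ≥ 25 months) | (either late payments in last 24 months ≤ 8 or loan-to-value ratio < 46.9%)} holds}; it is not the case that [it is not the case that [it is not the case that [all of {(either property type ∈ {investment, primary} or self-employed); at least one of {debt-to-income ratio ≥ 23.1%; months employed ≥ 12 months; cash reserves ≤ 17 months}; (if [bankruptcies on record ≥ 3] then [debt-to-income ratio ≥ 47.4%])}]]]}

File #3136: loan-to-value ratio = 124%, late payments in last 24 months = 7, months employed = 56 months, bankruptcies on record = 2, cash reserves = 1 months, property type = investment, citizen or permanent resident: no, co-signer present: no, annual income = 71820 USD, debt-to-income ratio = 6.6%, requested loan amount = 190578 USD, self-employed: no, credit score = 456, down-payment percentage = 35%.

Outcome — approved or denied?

Atomic conditions:
  NOT citizen or permanent resident: no → true
  annual income ≥ 245450 USD: 71820 ≥ 245450 is false
  co-signer present: no → false
  down-payment percentage ≥ 18.2%: 35 ≥ 18.2 is true
  credit score = 506: 456 == 506 is false
  months employed ≥ 25 months: 56 ≥ 25 is true
  late payments in last 24 months ≤ 8: 7 ≤ 8 is true
  loan-to-value ratio < 46.9%: 124 < 46.9 is false
  property type ∈ {investment, primary}: investment is in the set → true
  self-employed: no → false
  debt-to-income ratio ≥ 23.1%: 6.6 ≥ 23.1 is false
  months employed ≥ 12 months: 56 ≥ 12 is true
  cash reserves ≤ 17 months: 1 ≤ 17 is true
  bankruptcies on record ≥ 3: 2 ≥ 3 is false
  debt-to-income ratio ≥ 47.4%: 6.6 ≥ 47.4 is false
Combine:
[1.1.1] true OR false = true
[1.1.2] false OR true = true
[1.1] true AND true = true
[1.2.1] false OR true = true
[1.2.2] true OR false = true
[1.2] exactly-one(true, true) = false
[1] true AND false = false
[2.1.1.1.1] true OR false = true
[2.1.1.1.2] false OR true OR true = true
[2.1.1.1.3] false → false (antecedent false ⇒ implication holds) = true
[2.1.1.1] true AND true AND true = true
[2.1.1] NOT true = false
[2.1] NOT false = true
[2] NOT true = false
[root] false OR false = false
Overall: false → denied

Denied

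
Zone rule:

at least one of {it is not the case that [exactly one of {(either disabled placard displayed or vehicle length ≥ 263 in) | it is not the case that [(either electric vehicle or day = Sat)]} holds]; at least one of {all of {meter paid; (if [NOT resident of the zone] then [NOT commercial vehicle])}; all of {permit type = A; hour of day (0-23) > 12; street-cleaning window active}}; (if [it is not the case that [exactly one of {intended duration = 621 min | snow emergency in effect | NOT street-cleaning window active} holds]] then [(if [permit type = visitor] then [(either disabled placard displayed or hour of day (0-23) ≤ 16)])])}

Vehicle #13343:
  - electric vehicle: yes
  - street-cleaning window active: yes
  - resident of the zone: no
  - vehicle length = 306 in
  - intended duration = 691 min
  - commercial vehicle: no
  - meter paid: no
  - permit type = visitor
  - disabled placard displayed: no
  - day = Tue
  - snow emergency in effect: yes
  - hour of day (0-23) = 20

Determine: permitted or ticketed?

Permitted

Atomic conditions:
  disabled placard displayed: no → false
  vehicle length ≥ 263 in: 306 ≥ 263 is true
  electric vehicle: yes → true
  day = Sat: Tue == Sat is false
  meter paid: no → false
  NOT resident of the zone: no → true
  NOT commercial vehicle: no → true
  permit type = A: visitor == A is false
  hour of day (0-23) > 12: 20 > 12 is true
  street-cleaning window active: yes → true
  intended duration = 621 min: 691 == 621 is false
  snow emergency in effect: yes → true
  NOT street-cleaning window active: yes → false
  permit type = visitor: visitor == visitor is true
  hour of day (0-23) ≤ 16: 20 ≤ 16 is false
Combine:
[1.1.1] false OR true = true
[1.1.2.1] true OR false = true
[1.1.2] NOT true = false
[1.1] exactly-one(true, false) = true
[1] NOT true = false
[2.1.2] true → true = true
[2.1] false AND true = false
[2.2] false AND true AND true = false
[2] false OR false = false
[3.1.1] exactly-one(false, true, false) = true
[3.1] NOT true = false
[3.2.2] false OR false = false
[3.2] true → false = false
[3] false → false (antecedent false ⇒ implication holds) = true
[root] false OR false OR true = true
Overall: true → permitted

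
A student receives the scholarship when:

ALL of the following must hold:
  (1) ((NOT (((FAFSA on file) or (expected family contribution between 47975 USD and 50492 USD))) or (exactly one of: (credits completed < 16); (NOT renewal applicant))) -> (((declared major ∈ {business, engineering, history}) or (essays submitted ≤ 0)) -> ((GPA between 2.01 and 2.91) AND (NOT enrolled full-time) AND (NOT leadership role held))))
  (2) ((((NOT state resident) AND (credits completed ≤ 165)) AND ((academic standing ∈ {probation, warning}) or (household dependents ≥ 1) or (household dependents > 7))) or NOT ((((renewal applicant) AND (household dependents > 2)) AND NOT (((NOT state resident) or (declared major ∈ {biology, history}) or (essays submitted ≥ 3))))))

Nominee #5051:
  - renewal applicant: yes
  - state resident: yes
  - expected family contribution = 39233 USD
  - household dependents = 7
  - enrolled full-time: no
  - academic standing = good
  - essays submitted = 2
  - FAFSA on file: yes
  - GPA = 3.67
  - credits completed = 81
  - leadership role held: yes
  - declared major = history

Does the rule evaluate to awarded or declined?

Awarded

Atomic conditions:
  FAFSA on file: yes → true
  expected family contribution between 47975 USD and 50492 USD: 39233 in [47975, 50492] is false
  credits completed < 16: 81 < 16 is false
  NOT renewal applicant: yes → false
  declared major ∈ {business, engineering, history}: history is in the set → true
  essays submitted ≤ 0: 2 ≤ 0 is false
  GPA between 2.01 and 2.91: 3.67 in [2.01, 2.91] is false
  NOT enrolled full-time: no → true
  NOT leadership role held: yes → false
  NOT state resident: yes → false
  credits completed ≤ 165: 81 ≤ 165 is true
  academic standing ∈ {probation, warning}: good is not in the set → false
  household dependents ≥ 1: 7 ≥ 1 is true
  household dependents > 7: 7 > 7 is false
  renewal applicant: yes → true
  household dependents > 2: 7 > 2 is true
  declared major ∈ {biology, history}: history is in the set → true
  essays submitted ≥ 3: 2 ≥ 3 is false
Combine:
[1.1.1.1] true OR false = true
[1.1.1] NOT true = false
[1.1.2] exactly-one(false, false) = false
[1.1] false OR false = false
[1.2.1] true OR false = true
[1.2.2] false AND true AND false = false
[1.2] true → false = false
[1] false → false (antecedent false ⇒ implication holds) = true
[2.1.1] false AND true = false
[2.1.2] false OR true OR false = true
[2.1] false AND true = false
[2.2.1.1] true AND true = true
[2.2.1.2.1] false OR true OR false = true
[2.2.1.2] NOT true = false
[2.2.1] true AND false = false
[2.2] NOT false = true
[2] false OR true = true
[root] true AND true = true
Overall: true → awarded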